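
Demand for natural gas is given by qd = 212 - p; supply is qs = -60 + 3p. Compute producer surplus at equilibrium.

Producer surplus = 3456

Equilibrium: 212 - p = -60 + 3p gives p* = 68, q* = 144.
Supply starts at p = 20 (where qs = 0).
PS = ½(68 − 20)(144) = 3456.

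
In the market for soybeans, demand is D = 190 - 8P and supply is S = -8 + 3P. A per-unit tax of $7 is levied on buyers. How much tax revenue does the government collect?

Tax revenue = 2366/11

Pre-tax equilibrium: P* = 18, Q* = 46.
Tax on buyers shifts demand to D = 190 − 8(P + 7) = 134 - 8P.
134 - 8P = -8 + 3P gives seller price Ps = 142/11; buyers pay Pb = 142/11 + 7 = 219/11.
New quantity: Q = 190 − 8(219/11) = 338/11.
Revenue = 7 × 338/11 = 2366/11.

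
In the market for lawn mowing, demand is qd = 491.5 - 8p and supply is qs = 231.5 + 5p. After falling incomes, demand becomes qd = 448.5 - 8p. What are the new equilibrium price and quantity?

p' = 217/13, q' = 8189/26

Original equilibrium: p* = 20, q* = 331.5.
New equilibrium: 448.5 - 8p = 231.5 + 5p, so 217 = 13p and p' = 217/13; q' = 448.5 − 8(217/13) = 8189/26.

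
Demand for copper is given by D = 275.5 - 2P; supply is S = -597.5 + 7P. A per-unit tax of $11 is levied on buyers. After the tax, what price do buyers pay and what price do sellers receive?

Buyers pay 950/9, sellers receive 851/9

Pre-tax equilibrium: P* = 97, Q* = 81.5.
Tax on buyers shifts demand to D = 275.5 − 2(P + 11) = 253.5 - 2P.
253.5 - 2P = -597.5 + 7P gives seller price Ps = 851/9; buyers pay Pb = 851/9 + 11 = 950/9.
New quantity: Q = 275.5 − 2(950/9) = 1159/18.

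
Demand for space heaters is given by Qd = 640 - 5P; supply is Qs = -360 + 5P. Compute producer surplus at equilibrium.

Producer surplus = 1960

Equilibrium: 640 - 5P = -360 + 5P gives P* = 100, Q* = 140.
Supply starts at P = 72 (where Qs = 0).
PS = ½(100 − 72)(140) = 1960.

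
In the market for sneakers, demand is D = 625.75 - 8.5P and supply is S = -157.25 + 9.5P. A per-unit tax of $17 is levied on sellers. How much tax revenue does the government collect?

Pre-tax equilibrium: P* = 43.5, Q* = 256.
Tax on sellers shifts supply to S = -157.25 + 9.5(P − 17) = -318.75 + 9.5P.
625.75 - 8.5P = -318.75 + 9.5P gives buyer price Pb = 1889/36; sellers receive Ps = 1889/36 − 17 = 1277/36.
New quantity: Q = 625.75 − 8.5(1889/36) = 12941/72.
Revenue = 17 × 12941/72 = 219997/72.

Tax revenue = 219997/72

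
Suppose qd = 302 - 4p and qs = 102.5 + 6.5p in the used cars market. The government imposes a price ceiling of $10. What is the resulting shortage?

Shortage = 94.5

Equilibrium price would be p* = 19, so the ceiling at 10 binds.
At p = 10: qd = 302 − 4(10) = 262, qs = 102.5 + 6.5(10) = 167.5.
Shortage = 262 − 167.5 = 94.5.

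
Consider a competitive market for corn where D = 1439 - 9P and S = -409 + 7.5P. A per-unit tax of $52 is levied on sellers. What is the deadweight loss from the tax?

Pre-tax equilibrium: P* = 112, Q* = 431.
Tax on sellers shifts supply to S = -409 + 7.5(P − 52) = -799 + 7.5P.
1439 - 9P = -799 + 7.5P gives buyer price Pb = 1492/11; sellers receive Ps = 1492/11 − 52 = 920/11.
New quantity: Q = 1439 − 9(1492/11) = 2401/11.
DWL = ½ × 52 × (431 − 2401/11) = 60840/11.

Deadweight loss = 60840/11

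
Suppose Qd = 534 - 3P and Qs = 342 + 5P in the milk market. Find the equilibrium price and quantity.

Set Qd = Qs: 534 - 3P = 342 + 5P.
192 = 8P, so P* = 24.
Q* = 534 − 3(24) = 462.

P* = 24, Q* = 462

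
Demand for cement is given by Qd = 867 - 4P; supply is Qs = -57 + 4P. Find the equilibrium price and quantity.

Set Qd = Qs: 867 - 4P = -57 + 4P.
924 = 8P, so P* = 115.5.
Q* = 867 − 4(115.5) = 405.

P* = 115.5, Q* = 405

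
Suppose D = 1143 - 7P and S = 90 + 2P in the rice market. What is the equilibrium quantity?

Set D = S: 1143 - 7P = 90 + 2P.
1053 = 9P, so P* = 117.
Q* = 1143 − 7(117) = 324.

Q* = 324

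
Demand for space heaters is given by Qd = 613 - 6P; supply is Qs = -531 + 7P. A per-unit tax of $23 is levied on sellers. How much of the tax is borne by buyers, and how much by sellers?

Buyers bear 161/13, sellers bear 138/13

Pre-tax equilibrium: P* = 88, Q* = 85.
Tax on sellers shifts supply to Qs = -531 + 7(P − 23) = -692 + 7P.
613 - 6P = -692 + 7P gives buyer price Pb = 1305/13; sellers receive Ps = 1305/13 − 23 = 1006/13.
New quantity: Q = 613 − 6(1305/13) = 139/13.
Buyer burden = 1305/13 − 88 = 161/13; seller burden = 88 − 1006/13 = 138/13.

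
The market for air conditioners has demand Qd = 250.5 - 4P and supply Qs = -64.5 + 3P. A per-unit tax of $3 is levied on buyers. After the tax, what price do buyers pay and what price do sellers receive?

Pre-tax equilibrium: P* = 45, Q* = 70.5.
Tax on buyers shifts demand to Qd = 250.5 − 4(P + 3) = 238.5 - 4P.
238.5 - 4P = -64.5 + 3P gives seller price Ps = 303/7; buyers pay Pb = 303/7 + 3 = 324/7.
New quantity: Q = 250.5 − 4(324/7) = 915/14.

Buyers pay 324/7, sellers receive 303/7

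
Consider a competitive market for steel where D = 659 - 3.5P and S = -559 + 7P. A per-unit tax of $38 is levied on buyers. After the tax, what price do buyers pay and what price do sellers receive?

Pre-tax equilibrium: P* = 116, Q* = 253.
Tax on buyers shifts demand to D = 659 − 3.5(P + 38) = 526 - 3.5P.
526 - 3.5P = -559 + 7P gives seller price Ps = 310/3; buyers pay Pb = 310/3 + 38 = 424/3.
New quantity: Q = 659 − 3.5(424/3) = 493/3.

Buyers pay 424/3, sellers receive 310/3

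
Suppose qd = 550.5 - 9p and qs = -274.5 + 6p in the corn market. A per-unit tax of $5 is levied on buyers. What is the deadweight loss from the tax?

Pre-tax equilibrium: p* = 55, q* = 55.5.
Tax on buyers shifts demand to qd = 550.5 − 9(p + 5) = 505.5 - 9p.
505.5 - 9p = -274.5 + 6p gives seller price ps = 52; buyers pay pb = 52 + 5 = 57.
New quantity: q = 550.5 − 9(57) = 37.5.
DWL = ½ × 5 × (55.5 − 37.5) = 45.

Deadweight loss = 45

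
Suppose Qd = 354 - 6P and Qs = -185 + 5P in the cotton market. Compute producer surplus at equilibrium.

Producer surplus = 360

Equilibrium: 354 - 6P = -185 + 5P gives P* = 49, Q* = 60.
Supply starts at P = 37 (where Qs = 0).
PS = ½(49 − 37)(60) = 360.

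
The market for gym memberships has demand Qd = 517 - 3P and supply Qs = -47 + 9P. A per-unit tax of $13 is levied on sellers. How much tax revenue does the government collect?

Pre-tax equilibrium: P* = 47, Q* = 376.
Tax on sellers shifts supply to Qs = -47 + 9(P − 13) = -164 + 9P.
517 - 3P = -164 + 9P gives buyer price Pb = 56.75; sellers receive Ps = 56.75 − 13 = 43.75.
New quantity: Q = 517 − 3(56.75) = 346.75.
Revenue = 13 × 346.75 = 4507.75.

Tax revenue = 4507.75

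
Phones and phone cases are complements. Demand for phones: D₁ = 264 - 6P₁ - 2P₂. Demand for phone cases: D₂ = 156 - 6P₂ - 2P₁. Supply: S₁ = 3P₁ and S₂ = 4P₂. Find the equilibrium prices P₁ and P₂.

P₁ = 1164/43, P₂ = 438/43

Market 1: 264 - 6P₁ - 2P₂ = 3P₁ → 9P₁ + 2P₂ = 264.
Market 2: 10P₂ + 2P₁ = 156.
Eliminating P₂: 10×(1) − 2×(2) gives 86P₁ = 2328, so P₁ = 1164/43.
Back-substitute into (2): P₂ = (156 − 2×1164/43) / 10 = 438/43.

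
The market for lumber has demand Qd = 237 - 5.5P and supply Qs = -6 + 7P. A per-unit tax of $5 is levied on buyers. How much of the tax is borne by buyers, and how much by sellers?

Pre-tax equilibrium: P* = 19.44, Q* = 130.08.
Tax on buyers shifts demand to Qd = 237 − 5.5(P + 5) = 209.5 - 5.5P.
209.5 - 5.5P = -6 + 7P gives seller price Ps = 17.24; buyers pay Pb = 17.24 + 5 = 22.24.
New quantity: Q = 237 − 5.5(22.24) = 114.68.
Buyer burden = 22.24 − 19.44 = 2.8; seller burden = 19.44 − 17.24 = 2.2.

Buyers bear $2.8, sellers bear $2.2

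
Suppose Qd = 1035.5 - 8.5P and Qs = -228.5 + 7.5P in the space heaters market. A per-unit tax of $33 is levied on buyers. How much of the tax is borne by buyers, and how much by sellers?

Pre-tax equilibrium: P* = 79, Q* = 364.
Tax on buyers shifts demand to Qd = 1035.5 − 8.5(P + 33) = 755 - 8.5P.
755 - 8.5P = -228.5 + 7.5P gives seller price Ps = 61.46875; buyers pay Pb = 61.46875 + 33 = 94.46875.
New quantity: Q = 1035.5 − 8.5(94.46875) = 232.515625.
Buyer burden = 94.46875 − 79 = 15.46875; seller burden = 79 − 61.46875 = 17.53125.

Buyers bear $15.46875, sellers bear $17.53125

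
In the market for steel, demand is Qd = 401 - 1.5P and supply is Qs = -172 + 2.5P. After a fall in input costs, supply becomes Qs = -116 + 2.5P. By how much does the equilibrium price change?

ΔP = -14

Original equilibrium: P* = 143.25, Q* = 186.125.
New equilibrium: 401 - 1.5P = -116 + 2.5P, so 517 = 4P and P' = 129.25; Q' = 401 − 1.5(129.25) = 207.125.
Change in price: 129.25 − 143.25 = -14.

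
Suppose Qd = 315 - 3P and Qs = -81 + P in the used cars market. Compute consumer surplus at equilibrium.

Consumer surplus = 54

Equilibrium: 315 - 3P = -81 + P gives P* = 99, Q* = 18.
Demand choke price (Qd = 0): P = 105.
CS = ½(105 − 99)(18) = 54.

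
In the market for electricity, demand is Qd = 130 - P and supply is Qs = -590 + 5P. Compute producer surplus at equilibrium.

Producer surplus = 10

Equilibrium: 130 - P = -590 + 5P gives P* = 120, Q* = 10.
Supply starts at P = 118 (where Qs = 0).
PS = ½(120 − 118)(10) = 10.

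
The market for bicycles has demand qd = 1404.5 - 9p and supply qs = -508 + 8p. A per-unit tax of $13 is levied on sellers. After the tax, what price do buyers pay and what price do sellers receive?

Buyers pay 4033/34, sellers receive 3591/34

Pre-tax equilibrium: p* = 112.5, q* = 392.
Tax on sellers shifts supply to qs = -508 + 8(p − 13) = -612 + 8p.
1404.5 - 9p = -612 + 8p gives buyer price pb = 4033/34; sellers receive ps = 4033/34 − 13 = 3591/34.
New quantity: q = 1404.5 − 9(4033/34) = 5728/17.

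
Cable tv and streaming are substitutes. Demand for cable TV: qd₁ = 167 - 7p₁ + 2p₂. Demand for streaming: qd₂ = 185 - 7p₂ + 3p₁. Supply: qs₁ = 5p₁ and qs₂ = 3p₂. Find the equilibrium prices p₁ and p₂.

p₁ = 340/19, p₂ = 907/38

Market 1: 167 - 7p₁ + 2p₂ = 5p₁ → 12p₁ - 2p₂ = 167.
Market 2: 10p₂ - 3p₁ = 185.
Eliminating p₂: 10×(1) + 2×(2) gives 114p₁ = 2040, so p₁ = 340/19.
Back-substitute into (2): p₂ = (185 + 3×340/19) / 10 = 907/38.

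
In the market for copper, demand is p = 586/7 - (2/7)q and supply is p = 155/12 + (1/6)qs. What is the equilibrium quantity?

Set the two price expressions equal: 586/7 - (2/7)q = 155/12 + (1/6)q.
5947/84 = (19/42)q, so q* = 156.5.
p* = 586/7 − (2/7)(156.5) = 39.

q* = 156.5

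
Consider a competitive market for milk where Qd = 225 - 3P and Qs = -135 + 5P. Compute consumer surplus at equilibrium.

Consumer surplus = 1350

Equilibrium: 225 - 3P = -135 + 5P gives P* = 45, Q* = 90.
Demand choke price (Qd = 0): P = 75.
CS = ½(75 − 45)(90) = 1350.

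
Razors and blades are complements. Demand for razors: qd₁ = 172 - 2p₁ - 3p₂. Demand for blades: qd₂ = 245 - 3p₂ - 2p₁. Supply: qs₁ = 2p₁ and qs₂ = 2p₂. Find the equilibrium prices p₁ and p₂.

p₁ = 125/14, p₂ = 318/7

Market 1: 172 - 2p₁ - 3p₂ = 2p₁ → 4p₁ + 3p₂ = 172.
Market 2: 5p₂ + 2p₁ = 245.
Eliminating p₂: 5×(1) − 3×(2) gives 14p₁ = 125, so p₁ = 125/14.
Back-substitute into (2): p₂ = (245 − 2×125/14) / 5 = 318/7.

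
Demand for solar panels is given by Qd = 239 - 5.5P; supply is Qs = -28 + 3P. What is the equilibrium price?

P* = 534/17

Set Qd = Qs: 239 - 5.5P = -28 + 3P.
267 = 8.5P, so P* = 534/17.
Q* = 239 − 5.5(534/17) = 1126/17.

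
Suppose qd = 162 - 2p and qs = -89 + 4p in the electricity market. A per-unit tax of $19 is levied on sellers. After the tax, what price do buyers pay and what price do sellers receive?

Buyers pay $54.5, sellers receive $35.5

Pre-tax equilibrium: p* = 251/6, q* = 235/3.
Tax on sellers shifts supply to qs = -89 + 4(p − 19) = -165 + 4p.
162 - 2p = -165 + 4p gives buyer price pb = 54.5; sellers receive ps = 54.5 − 19 = 35.5.
New quantity: q = 162 − 2(54.5) = 53.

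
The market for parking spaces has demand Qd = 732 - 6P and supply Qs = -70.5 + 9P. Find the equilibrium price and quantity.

P* = 53.5, Q* = 411

Set Qd = Qs: 732 - 6P = -70.5 + 9P.
802.5 = 15P, so P* = 53.5.
Q* = 732 − 6(53.5) = 411.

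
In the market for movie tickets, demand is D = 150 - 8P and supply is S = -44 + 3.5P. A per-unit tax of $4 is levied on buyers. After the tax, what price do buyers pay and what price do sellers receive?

Pre-tax equilibrium: P* = 388/23, Q* = 346/23.
Tax on buyers shifts demand to D = 150 − 8(P + 4) = 118 - 8P.
118 - 8P = -44 + 3.5P gives seller price Ps = 324/23; buyers pay Pb = 324/23 + 4 = 416/23.
New quantity: Q = 150 − 8(416/23) = 122/23.

Buyers pay 416/23, sellers receive 324/23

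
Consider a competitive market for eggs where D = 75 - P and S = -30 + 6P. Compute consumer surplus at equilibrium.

Equilibrium: 75 - P = -30 + 6P gives P* = 15, Q* = 60.
Demand choke price (D = 0): P = 75.
CS = ½(75 − 15)(60) = 1800.

Consumer surplus = 1800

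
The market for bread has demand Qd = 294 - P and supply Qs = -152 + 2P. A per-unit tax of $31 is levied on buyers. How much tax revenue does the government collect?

Tax revenue = 11594/3

Pre-tax equilibrium: P* = 446/3, Q* = 436/3.
Tax on buyers shifts demand to Qd = 294 − 1(P + 31) = 263 - P.
263 - P = -152 + 2P gives seller price Ps = 415/3; buyers pay Pb = 415/3 + 31 = 508/3.
New quantity: Q = 294 − 1(508/3) = 374/3.
Revenue = 31 × 374/3 = 11594/3.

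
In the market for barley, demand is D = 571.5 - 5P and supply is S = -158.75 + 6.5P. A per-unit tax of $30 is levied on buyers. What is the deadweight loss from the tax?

Pre-tax equilibrium: P* = 63.5, Q* = 254.
Tax on buyers shifts demand to D = 571.5 − 5(P + 30) = 421.5 - 5P.
421.5 - 5P = -158.75 + 6.5P gives seller price Ps = 2321/46; buyers pay Pb = 2321/46 + 30 = 3701/46.
New quantity: Q = 571.5 − 5(3701/46) = 3892/23.
DWL = ½ × 30 × (254 − 3892/23) = 29250/23.

Deadweight loss = 29250/23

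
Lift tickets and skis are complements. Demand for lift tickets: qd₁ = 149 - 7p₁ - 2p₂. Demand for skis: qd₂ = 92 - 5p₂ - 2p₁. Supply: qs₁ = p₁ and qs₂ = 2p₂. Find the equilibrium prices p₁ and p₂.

Market 1: 149 - 7p₁ - 2p₂ = p₁ → 8p₁ + 2p₂ = 149.
Market 2: 7p₂ + 2p₁ = 92.
Eliminating p₂: 7×(1) − 2×(2) gives 52p₁ = 859, so p₁ = 859/52.
Back-substitute into (2): p₂ = (92 − 2×859/52) / 7 = 219/26.

p₁ = 859/52, p₂ = 219/26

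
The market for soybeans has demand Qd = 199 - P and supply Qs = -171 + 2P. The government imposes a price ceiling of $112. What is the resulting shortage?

Equilibrium price would be P* = 370/3, so the ceiling at 112 binds.
At P = 112: Qd = 199 − 1(112) = 87, Qs = -171 + 2(112) = 53.
Shortage = 87 − 53 = 34.

Shortage = 34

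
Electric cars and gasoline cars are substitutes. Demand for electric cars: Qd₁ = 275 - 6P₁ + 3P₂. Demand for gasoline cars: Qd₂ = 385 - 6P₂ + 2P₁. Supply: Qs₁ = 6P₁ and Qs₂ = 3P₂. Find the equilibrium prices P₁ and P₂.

Market 1: 275 - 6P₁ + 3P₂ = 6P₁ → 12P₁ - 3P₂ = 275.
Market 2: 9P₂ - 2P₁ = 385.
Eliminating P₂: 9×(1) + 3×(2) gives 102P₁ = 3630, so P₁ = 605/17.
Back-substitute into (2): P₂ = (385 + 2×605/17) / 9 = 2585/51.

P₁ = 605/17, P₂ = 2585/51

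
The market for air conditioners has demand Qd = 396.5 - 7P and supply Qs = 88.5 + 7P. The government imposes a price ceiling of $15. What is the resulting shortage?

Equilibrium price would be P* = 22, so the ceiling at 15 binds.
At P = 15: Qd = 396.5 − 7(15) = 291.5, Qs = 88.5 + 7(15) = 193.5.
Shortage = 291.5 − 193.5 = 98.

Shortage = 98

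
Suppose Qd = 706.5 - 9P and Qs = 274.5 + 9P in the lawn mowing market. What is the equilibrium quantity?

Q* = 490.5

Set Qd = Qs: 706.5 - 9P = 274.5 + 9P.
432 = 18P, so P* = 24.
Q* = 706.5 − 9(24) = 490.5.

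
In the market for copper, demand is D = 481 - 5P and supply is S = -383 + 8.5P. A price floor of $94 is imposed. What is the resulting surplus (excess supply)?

Surplus = 405

Equilibrium price would be P* = 64, so the floor at 94 binds.
At P = 94: D = 11, S = 416.
Surplus = 416 − 11 = 405.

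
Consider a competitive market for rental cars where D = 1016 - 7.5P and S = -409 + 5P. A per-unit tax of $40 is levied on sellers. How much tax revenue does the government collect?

Tax revenue = 1640

Pre-tax equilibrium: P* = 114, Q* = 161.
Tax on sellers shifts supply to S = -409 + 5(P − 40) = -609 + 5P.
1016 - 7.5P = -609 + 5P gives buyer price Pb = 130; sellers receive Ps = 130 − 40 = 90.
New quantity: Q = 1016 − 7.5(130) = 41.
Revenue = 40 × 41 = 1640.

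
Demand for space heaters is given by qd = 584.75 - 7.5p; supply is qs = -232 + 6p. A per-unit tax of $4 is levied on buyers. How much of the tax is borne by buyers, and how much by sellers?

Pre-tax equilibrium: p* = 60.5, q* = 131.
Tax on buyers shifts demand to qd = 584.75 − 7.5(p + 4) = 554.75 - 7.5p.
554.75 - 7.5p = -232 + 6p gives seller price ps = 1049/18; buyers pay pb = 1049/18 + 4 = 1121/18.
New quantity: q = 584.75 − 7.5(1121/18) = 353/3.
Buyer burden = 1121/18 − 60.5 = 16/9; seller burden = 60.5 − 1049/18 = 20/9.

Buyers bear 16/9, sellers bear 20/9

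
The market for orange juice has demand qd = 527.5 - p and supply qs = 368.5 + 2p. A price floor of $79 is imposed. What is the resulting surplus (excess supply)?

Surplus = 78

Equilibrium price would be p* = 53, so the floor at 79 binds.
At p = 79: qd = 448.5, qs = 526.5.
Surplus = 526.5 − 448.5 = 78.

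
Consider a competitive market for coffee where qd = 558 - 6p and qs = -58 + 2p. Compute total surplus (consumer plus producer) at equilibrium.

Equilibrium: 558 - 6p = -58 + 2p gives p* = 77, q* = 96.
Demand choke price: p = 93; supply starts at p = 29.
CS = ½(93 − 77)(96) = 768; PS = ½(77 − 29)(96) = 2304.

Total surplus = 3072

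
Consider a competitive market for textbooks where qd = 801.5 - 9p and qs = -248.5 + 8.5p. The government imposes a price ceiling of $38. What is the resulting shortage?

Shortage = 385

Equilibrium price would be p* = 60, so the ceiling at 38 binds.
At p = 38: qd = 801.5 − 9(38) = 459.5, qs = -248.5 + 8.5(38) = 74.5.
Shortage = 459.5 − 74.5 = 385.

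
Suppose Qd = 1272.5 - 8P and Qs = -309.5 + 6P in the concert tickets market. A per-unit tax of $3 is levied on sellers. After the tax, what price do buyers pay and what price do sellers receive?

Pre-tax equilibrium: P* = 113, Q* = 368.5.
Tax on sellers shifts supply to Qs = -309.5 + 6(P − 3) = -327.5 + 6P.
1272.5 - 8P = -327.5 + 6P gives buyer price Pb = 800/7; sellers receive Ps = 800/7 − 3 = 779/7.
New quantity: Q = 1272.5 − 8(800/7) = 5015/14.

Buyers pay 800/7, sellers receive 779/7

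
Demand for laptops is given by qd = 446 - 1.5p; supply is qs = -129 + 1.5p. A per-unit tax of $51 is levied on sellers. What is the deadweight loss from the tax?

Pre-tax equilibrium: p* = 575/3, q* = 158.5.
Tax on sellers shifts supply to qs = -129 + 1.5(p − 51) = -205.5 + 1.5p.
446 - 1.5p = -205.5 + 1.5p gives buyer price pb = 1303/6; sellers receive ps = 1303/6 − 51 = 997/6.
New quantity: q = 446 − 1.5(1303/6) = 120.25.
DWL = ½ × 51 × (158.5 − 120.25) = 975.375.

Deadweight loss = 975.375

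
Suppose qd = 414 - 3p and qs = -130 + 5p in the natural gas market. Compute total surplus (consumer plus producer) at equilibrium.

Total surplus = 11760

Equilibrium: 414 - 3p = -130 + 5p gives p* = 68, q* = 210.
Demand choke price: p = 138; supply starts at p = 26.
CS = ½(138 − 68)(210) = 7350; PS = ½(68 − 26)(210) = 4410.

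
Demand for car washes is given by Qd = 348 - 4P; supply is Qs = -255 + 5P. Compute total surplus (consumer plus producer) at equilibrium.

Equilibrium: 348 - 4P = -255 + 5P gives P* = 67, Q* = 80.
Demand choke price: P = 87; supply starts at P = 51.
CS = ½(87 − 67)(80) = 800; PS = ½(67 − 51)(80) = 640.

Total surplus = 1440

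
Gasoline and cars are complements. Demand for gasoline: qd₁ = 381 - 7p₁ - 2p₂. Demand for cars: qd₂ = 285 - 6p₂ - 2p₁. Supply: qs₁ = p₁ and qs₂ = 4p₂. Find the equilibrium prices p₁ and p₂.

p₁ = 810/19, p₂ = 759/38

Market 1: 381 - 7p₁ - 2p₂ = p₁ → 8p₁ + 2p₂ = 381.
Market 2: 10p₂ + 2p₁ = 285.
Eliminating p₂: 10×(1) − 2×(2) gives 76p₁ = 3240, so p₁ = 810/19.
Back-substitute into (2): p₂ = (285 − 2×810/19) / 10 = 759/38.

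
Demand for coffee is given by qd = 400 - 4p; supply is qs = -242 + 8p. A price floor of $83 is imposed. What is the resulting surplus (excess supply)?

Equilibrium price would be p* = 53.5, so the floor at 83 binds.
At p = 83: qd = 68, qs = 422.
Surplus = 422 − 68 = 354.

Surplus = 354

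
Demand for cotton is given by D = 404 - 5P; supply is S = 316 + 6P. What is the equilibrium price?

P* = 8

Set D = S: 404 - 5P = 316 + 6P.
88 = 11P, so P* = 8.
Q* = 404 − 5(8) = 364.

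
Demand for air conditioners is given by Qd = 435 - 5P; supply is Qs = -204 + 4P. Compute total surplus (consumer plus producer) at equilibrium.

Total surplus = 1440

Equilibrium: 435 - 5P = -204 + 4P gives P* = 71, Q* = 80.
Demand choke price: P = 87; supply starts at P = 51.
CS = ½(87 − 71)(80) = 640; PS = ½(71 − 51)(80) = 800.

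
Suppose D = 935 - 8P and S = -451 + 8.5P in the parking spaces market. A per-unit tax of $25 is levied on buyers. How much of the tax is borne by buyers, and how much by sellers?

Pre-tax equilibrium: P* = 84, Q* = 263.
Tax on buyers shifts demand to D = 935 − 8(P + 25) = 735 - 8P.
735 - 8P = -451 + 8.5P gives seller price Ps = 2372/33; buyers pay Pb = 2372/33 + 25 = 3197/33.
New quantity: Q = 935 − 8(3197/33) = 5279/33.
Buyer burden = 3197/33 − 84 = 425/33; seller burden = 84 − 2372/33 = 400/33.

Buyers bear 425/33, sellers bear 400/33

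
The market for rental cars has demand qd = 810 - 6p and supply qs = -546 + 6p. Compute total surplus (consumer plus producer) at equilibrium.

Equilibrium: 810 - 6p = -546 + 6p gives p* = 113, q* = 132.
Demand choke price: p = 135; supply starts at p = 91.
CS = ½(135 − 113)(132) = 1452; PS = ½(113 − 91)(132) = 1452.

Total surplus = 2904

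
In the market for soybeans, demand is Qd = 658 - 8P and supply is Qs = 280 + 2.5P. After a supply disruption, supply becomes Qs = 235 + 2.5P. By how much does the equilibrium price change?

ΔP = 30/7

Original equilibrium: P* = 36, Q* = 370.
New equilibrium: 658 - 8P = 235 + 2.5P, so 423 = 10.5P and P' = 282/7; Q' = 658 − 8(282/7) = 2350/7.
Change in price: 282/7 − 36 = 30/7.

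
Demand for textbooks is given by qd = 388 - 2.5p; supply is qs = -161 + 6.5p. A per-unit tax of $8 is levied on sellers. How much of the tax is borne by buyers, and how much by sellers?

Buyers bear 52/9, sellers bear 20/9

Pre-tax equilibrium: p* = 61, q* = 235.5.
Tax on sellers shifts supply to qs = -161 + 6.5(p − 8) = -213 + 6.5p.
388 - 2.5p = -213 + 6.5p gives buyer price pb = 601/9; sellers receive ps = 601/9 − 8 = 529/9.
New quantity: q = 388 − 2.5(601/9) = 3979/18.
Buyer burden = 601/9 − 61 = 52/9; seller burden = 61 − 529/9 = 20/9.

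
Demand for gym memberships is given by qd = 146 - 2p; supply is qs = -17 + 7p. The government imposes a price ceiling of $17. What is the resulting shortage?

Shortage = 10

Equilibrium price would be p* = 163/9, so the ceiling at 17 binds.
At p = 17: qd = 146 − 2(17) = 112, qs = -17 + 7(17) = 102.
Shortage = 112 − 102 = 10.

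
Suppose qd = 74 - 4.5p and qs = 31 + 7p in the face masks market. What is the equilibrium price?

Set qd = qs: 74 - 4.5p = 31 + 7p.
43 = 11.5p, so p* = 86/23.
q* = 74 − 4.5(86/23) = 1315/23.

p* = 86/23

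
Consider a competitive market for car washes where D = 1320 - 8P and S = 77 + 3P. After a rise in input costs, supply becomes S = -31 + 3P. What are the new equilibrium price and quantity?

Original equilibrium: P* = 113, Q* = 416.
New equilibrium: 1320 - 8P = -31 + 3P, so 1351 = 11P and P' = 1351/11; Q' = 1320 − 8(1351/11) = 3712/11.

P' = 1351/11, Q' = 3712/11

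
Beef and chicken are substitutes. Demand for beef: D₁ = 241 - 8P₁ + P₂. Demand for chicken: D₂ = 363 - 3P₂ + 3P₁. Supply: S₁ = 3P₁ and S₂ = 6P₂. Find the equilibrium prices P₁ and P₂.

Market 1: 241 - 8P₁ + P₂ = 3P₁ → 11P₁ - P₂ = 241.
Market 2: 9P₂ - 3P₁ = 363.
Eliminating P₂: 9×(1) + 1×(2) gives 96P₁ = 2532, so P₁ = 26.375.
Back-substitute into (2): P₂ = (363 + 3×26.375) / 9 = 49.125.

P₁ = 26.375, P₂ = 49.125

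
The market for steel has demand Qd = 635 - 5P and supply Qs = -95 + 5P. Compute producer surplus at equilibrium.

Producer surplus = 7290

Equilibrium: 635 - 5P = -95 + 5P gives P* = 73, Q* = 270.
Supply starts at P = 19 (where Qs = 0).
PS = ½(73 − 19)(270) = 7290.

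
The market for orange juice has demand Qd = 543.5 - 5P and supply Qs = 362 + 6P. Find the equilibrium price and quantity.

Set Qd = Qs: 543.5 - 5P = 362 + 6P.
181.5 = 11P, so P* = 16.5.
Q* = 543.5 − 5(16.5) = 461.

P* = 16.5, Q* = 461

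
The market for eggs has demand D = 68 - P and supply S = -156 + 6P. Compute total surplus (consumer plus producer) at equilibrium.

Equilibrium: 68 - P = -156 + 6P gives P* = 32, Q* = 36.
Demand choke price: P = 68; supply starts at P = 26.
CS = ½(68 − 32)(36) = 648; PS = ½(32 − 26)(36) = 108.

Total surplus = 756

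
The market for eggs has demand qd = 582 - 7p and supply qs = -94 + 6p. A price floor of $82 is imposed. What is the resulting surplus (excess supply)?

Surplus = 390

Equilibrium price would be p* = 52, so the floor at 82 binds.
At p = 82: qd = 8, qs = 398.
Surplus = 398 − 8 = 390.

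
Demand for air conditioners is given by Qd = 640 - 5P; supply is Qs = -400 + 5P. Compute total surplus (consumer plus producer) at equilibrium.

Equilibrium: 640 - 5P = -400 + 5P gives P* = 104, Q* = 120.
Demand choke price: P = 128; supply starts at P = 80.
CS = ½(128 − 104)(120) = 1440; PS = ½(104 − 80)(120) = 1440.

Total surplus = 2880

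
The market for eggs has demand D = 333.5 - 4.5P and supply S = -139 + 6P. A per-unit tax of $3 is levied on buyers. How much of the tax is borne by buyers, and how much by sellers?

Buyers bear 12/7, sellers bear 9/7

Pre-tax equilibrium: P* = 45, Q* = 131.
Tax on buyers shifts demand to D = 333.5 − 4.5(P + 3) = 320 - 4.5P.
320 - 4.5P = -139 + 6P gives seller price Ps = 306/7; buyers pay Pb = 306/7 + 3 = 327/7.
New quantity: Q = 333.5 − 4.5(327/7) = 863/7.
Buyer burden = 327/7 − 45 = 12/7; seller burden = 45 − 306/7 = 9/7.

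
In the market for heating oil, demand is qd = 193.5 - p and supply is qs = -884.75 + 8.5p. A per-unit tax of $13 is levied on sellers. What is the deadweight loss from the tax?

Pre-tax equilibrium: p* = 113.5, q* = 80.
Tax on sellers shifts supply to qs = -884.75 + 8.5(p − 13) = -995.25 + 8.5p.
193.5 - p = -995.25 + 8.5p gives buyer price pb = 4755/38; sellers receive ps = 4755/38 − 13 = 4261/38.
New quantity: q = 193.5 − 1(4755/38) = 1299/19.
DWL = ½ × 13 × (80 − 1299/19) = 2873/38.

Deadweight loss = 2873/38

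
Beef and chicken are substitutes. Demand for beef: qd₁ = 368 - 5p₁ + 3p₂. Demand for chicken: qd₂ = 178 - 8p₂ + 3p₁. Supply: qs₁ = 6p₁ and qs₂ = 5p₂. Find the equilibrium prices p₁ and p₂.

Market 1: 368 - 5p₁ + 3p₂ = 6p₁ → 11p₁ - 3p₂ = 368.
Market 2: 13p₂ - 3p₁ = 178.
Eliminating p₂: 13×(1) + 3×(2) gives 134p₁ = 5318, so p₁ = 2659/67.
Back-substitute into (2): p₂ = (178 + 3×2659/67) / 13 = 1531/67.

p₁ = 2659/67, p₂ = 1531/67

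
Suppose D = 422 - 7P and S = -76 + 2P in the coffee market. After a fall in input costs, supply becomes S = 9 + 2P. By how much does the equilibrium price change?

Original equilibrium: P* = 166/3, Q* = 104/3.
New equilibrium: 422 - 7P = 9 + 2P, so 413 = 9P and P' = 413/9; Q' = 422 − 7(413/9) = 907/9.
Change in price: 413/9 − 166/3 = -85/9.

ΔP = -85/9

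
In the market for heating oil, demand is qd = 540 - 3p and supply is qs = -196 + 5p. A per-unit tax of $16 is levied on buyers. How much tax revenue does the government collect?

Tax revenue = 3744

Pre-tax equilibrium: p* = 92, q* = 264.
Tax on buyers shifts demand to qd = 540 − 3(p + 16) = 492 - 3p.
492 - 3p = -196 + 5p gives seller price ps = 86; buyers pay pb = 86 + 16 = 102.
New quantity: q = 540 − 3(102) = 234.
Revenue = 16 × 234 = 3744.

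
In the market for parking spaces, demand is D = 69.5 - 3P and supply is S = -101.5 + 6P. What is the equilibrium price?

P* = 19

Set D = S: 69.5 - 3P = -101.5 + 6P.
171 = 9P, so P* = 19.
Q* = 69.5 − 3(19) = 12.5.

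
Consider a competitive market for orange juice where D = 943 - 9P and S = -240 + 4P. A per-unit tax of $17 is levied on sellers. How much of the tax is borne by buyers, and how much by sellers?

Buyers bear 68/13, sellers bear 153/13

Pre-tax equilibrium: P* = 91, Q* = 124.
Tax on sellers shifts supply to S = -240 + 4(P − 17) = -308 + 4P.
943 - 9P = -308 + 4P gives buyer price Pb = 1251/13; sellers receive Ps = 1251/13 − 17 = 1030/13.
New quantity: Q = 943 − 9(1251/13) = 1000/13.
Buyer burden = 1251/13 − 91 = 68/13; seller burden = 91 − 1030/13 = 153/13.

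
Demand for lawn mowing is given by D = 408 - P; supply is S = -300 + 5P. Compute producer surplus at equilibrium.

Producer surplus = 8410

Equilibrium: 408 - P = -300 + 5P gives P* = 118, Q* = 290.
Supply starts at P = 60 (where S = 0).
PS = ½(118 − 60)(290) = 8410.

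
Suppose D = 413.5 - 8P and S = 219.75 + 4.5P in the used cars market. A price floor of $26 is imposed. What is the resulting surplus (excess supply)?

Surplus = 131.25

Equilibrium price would be P* = 15.5, so the floor at 26 binds.
At P = 26: D = 205.5, S = 336.75.
Surplus = 336.75 − 205.5 = 131.25.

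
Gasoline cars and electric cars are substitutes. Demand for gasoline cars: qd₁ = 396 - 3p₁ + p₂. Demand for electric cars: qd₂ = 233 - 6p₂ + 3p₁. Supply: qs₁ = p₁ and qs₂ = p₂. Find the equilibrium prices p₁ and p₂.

Market 1: 396 - 3p₁ + p₂ = p₁ → 4p₁ - p₂ = 396.
Market 2: 7p₂ - 3p₁ = 233.
Eliminating p₂: 7×(1) + 1×(2) gives 25p₁ = 3005, so p₁ = 120.2.
Back-substitute into (2): p₂ = (233 + 3×120.2) / 7 = 84.8.

p₁ = 120.2, p₂ = 84.8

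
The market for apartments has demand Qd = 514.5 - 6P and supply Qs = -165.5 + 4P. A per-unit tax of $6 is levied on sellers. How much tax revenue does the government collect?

Tax revenue = 552.6

Pre-tax equilibrium: P* = 68, Q* = 106.5.
Tax on sellers shifts supply to Qs = -165.5 + 4(P − 6) = -189.5 + 4P.
514.5 - 6P = -189.5 + 4P gives buyer price Pb = 70.4; sellers receive Ps = 70.4 − 6 = 64.4.
New quantity: Q = 514.5 − 6(70.4) = 92.1.
Revenue = 6 × 92.1 = 552.6.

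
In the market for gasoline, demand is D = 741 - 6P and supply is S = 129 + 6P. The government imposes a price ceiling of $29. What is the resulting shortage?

Equilibrium price would be P* = 51, so the ceiling at 29 binds.
At P = 29: D = 741 − 6(29) = 567, S = 129 + 6(29) = 303.
Shortage = 567 − 303 = 264.

Shortage = 264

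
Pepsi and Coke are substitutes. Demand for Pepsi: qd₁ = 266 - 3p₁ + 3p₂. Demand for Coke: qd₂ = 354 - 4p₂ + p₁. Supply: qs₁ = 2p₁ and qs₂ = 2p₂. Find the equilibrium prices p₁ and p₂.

p₁ = 886/9, p₂ = 2036/27

Market 1: 266 - 3p₁ + 3p₂ = 2p₁ → 5p₁ - 3p₂ = 266.
Market 2: 6p₂ - p₁ = 354.
Eliminating p₂: 6×(1) + 3×(2) gives 27p₁ = 2658, so p₁ = 886/9.
Back-substitute into (2): p₂ = (354 + 1×886/9) / 6 = 2036/27.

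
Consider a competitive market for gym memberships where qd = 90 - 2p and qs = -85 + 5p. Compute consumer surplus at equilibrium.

Equilibrium: 90 - 2p = -85 + 5p gives p* = 25, q* = 40.
Demand choke price (qd = 0): p = 45.
CS = ½(45 − 25)(40) = 400.

Consumer surplus = 400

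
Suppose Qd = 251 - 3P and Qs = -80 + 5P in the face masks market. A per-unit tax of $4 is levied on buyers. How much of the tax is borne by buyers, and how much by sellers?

Pre-tax equilibrium: P* = 41.375, Q* = 126.875.
Tax on buyers shifts demand to Qd = 251 − 3(P + 4) = 239 - 3P.
239 - 3P = -80 + 5P gives seller price Ps = 39.875; buyers pay Pb = 39.875 + 4 = 43.875.
New quantity: Q = 251 − 3(43.875) = 119.375.
Buyer burden = 43.875 − 41.375 = 2.5; seller burden = 41.375 − 39.875 = 1.5.

Buyers bear $2.5, sellers bear $1.5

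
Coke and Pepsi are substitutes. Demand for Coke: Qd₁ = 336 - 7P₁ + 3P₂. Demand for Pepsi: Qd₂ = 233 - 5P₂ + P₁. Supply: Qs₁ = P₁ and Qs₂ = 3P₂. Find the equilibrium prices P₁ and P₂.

P₁ = 3387/61, P₂ = 2200/61

Market 1: 336 - 7P₁ + 3P₂ = P₁ → 8P₁ - 3P₂ = 336.
Market 2: 8P₂ - P₁ = 233.
Eliminating P₂: 8×(1) + 3×(2) gives 61P₁ = 3387, so P₁ = 3387/61.
Back-substitute into (2): P₂ = (233 + 1×3387/61) / 8 = 2200/61.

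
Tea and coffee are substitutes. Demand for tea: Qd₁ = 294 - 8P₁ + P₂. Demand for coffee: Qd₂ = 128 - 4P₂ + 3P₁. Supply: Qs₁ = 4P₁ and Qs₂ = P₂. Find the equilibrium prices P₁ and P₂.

Market 1: 294 - 8P₁ + P₂ = 4P₁ → 12P₁ - P₂ = 294.
Market 2: 5P₂ - 3P₁ = 128.
Eliminating P₂: 5×(1) + 1×(2) gives 57P₁ = 1598, so P₁ = 1598/57.
Back-substitute into (2): P₂ = (128 + 3×1598/57) / 5 = 806/19.

P₁ = 1598/57, P₂ = 806/19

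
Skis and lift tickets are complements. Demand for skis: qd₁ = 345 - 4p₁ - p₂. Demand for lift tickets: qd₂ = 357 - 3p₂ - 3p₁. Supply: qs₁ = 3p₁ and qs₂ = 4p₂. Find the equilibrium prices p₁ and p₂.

p₁ = 1029/23, p₂ = 732/23

Market 1: 345 - 4p₁ - p₂ = 3p₁ → 7p₁ + p₂ = 345.
Market 2: 7p₂ + 3p₁ = 357.
Eliminating p₂: 7×(1) − 1×(2) gives 46p₁ = 2058, so p₁ = 1029/23.
Back-substitute into (2): p₂ = (357 − 3×1029/23) / 7 = 732/23.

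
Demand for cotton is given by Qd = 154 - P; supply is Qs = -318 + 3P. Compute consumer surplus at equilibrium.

Consumer surplus = 648

Equilibrium: 154 - P = -318 + 3P gives P* = 118, Q* = 36.
Demand choke price (Qd = 0): P = 154.
CS = ½(154 − 118)(36) = 648.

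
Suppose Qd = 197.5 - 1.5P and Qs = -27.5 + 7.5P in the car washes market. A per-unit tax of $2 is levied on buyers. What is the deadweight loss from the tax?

Pre-tax equilibrium: P* = 25, Q* = 160.
Tax on buyers shifts demand to Qd = 197.5 − 1.5(P + 2) = 194.5 - 1.5P.
194.5 - 1.5P = -27.5 + 7.5P gives seller price Ps = 74/3; buyers pay Pb = 74/3 + 2 = 80/3.
New quantity: Q = 197.5 − 1.5(80/3) = 157.5.
DWL = ½ × 2 × (160 − 157.5) = 2.5.

Deadweight loss = 2.5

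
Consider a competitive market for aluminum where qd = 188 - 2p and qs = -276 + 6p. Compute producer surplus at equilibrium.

Producer surplus = 432

Equilibrium: 188 - 2p = -276 + 6p gives p* = 58, q* = 72.
Supply starts at p = 46 (where qs = 0).
PS = ½(58 − 46)(72) = 432.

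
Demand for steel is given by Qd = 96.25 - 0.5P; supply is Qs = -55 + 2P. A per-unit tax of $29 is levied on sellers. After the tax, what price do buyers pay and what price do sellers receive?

Buyers pay $83.7, sellers receive $54.7

Pre-tax equilibrium: P* = 60.5, Q* = 66.
Tax on sellers shifts supply to Qs = -55 + 2(P − 29) = -113 + 2P.
96.25 - 0.5P = -113 + 2P gives buyer price Pb = 83.7; sellers receive Ps = 83.7 − 29 = 54.7.
New quantity: Q = 96.25 − 0.5(83.7) = 54.4.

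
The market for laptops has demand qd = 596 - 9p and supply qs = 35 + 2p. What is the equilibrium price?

p* = 51

Set qd = qs: 596 - 9p = 35 + 2p.
561 = 11p, so p* = 51.
q* = 596 − 9(51) = 137.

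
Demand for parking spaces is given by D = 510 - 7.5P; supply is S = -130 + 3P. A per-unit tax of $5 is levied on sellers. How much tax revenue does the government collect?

Pre-tax equilibrium: P* = 1280/21, Q* = 370/7.
Tax on sellers shifts supply to S = -130 + 3(P − 5) = -145 + 3P.
510 - 7.5P = -145 + 3P gives buyer price Pb = 1310/21; sellers receive Ps = 1310/21 − 5 = 1205/21.
New quantity: Q = 510 − 7.5(1310/21) = 295/7.
Revenue = 5 × 295/7 = 1475/7.

Tax revenue = 1475/7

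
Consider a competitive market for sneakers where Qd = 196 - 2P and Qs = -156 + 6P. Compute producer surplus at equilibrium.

Equilibrium: 196 - 2P = -156 + 6P gives P* = 44, Q* = 108.
Supply starts at P = 26 (where Qs = 0).
PS = ½(44 − 26)(108) = 972.

Producer surplus = 972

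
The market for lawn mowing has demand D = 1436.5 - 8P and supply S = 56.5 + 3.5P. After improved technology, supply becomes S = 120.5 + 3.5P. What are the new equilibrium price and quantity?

Original equilibrium: P* = 120, Q* = 476.5.
New equilibrium: 1436.5 - 8P = 120.5 + 3.5P, so 1316 = 11.5P and P' = 2632/23; Q' = 1436.5 − 8(2632/23) = 23967/46.

P' = 2632/23, Q' = 23967/46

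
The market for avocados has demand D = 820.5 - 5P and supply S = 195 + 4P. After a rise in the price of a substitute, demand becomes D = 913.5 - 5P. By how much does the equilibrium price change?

ΔP = 31/3

Original equilibrium: P* = 69.5, Q* = 473.
New equilibrium: 913.5 - 5P = 195 + 4P, so 718.5 = 9P and P' = 479/6; Q' = 913.5 − 5(479/6) = 1543/3.
Change in price: 479/6 − 69.5 = 31/3.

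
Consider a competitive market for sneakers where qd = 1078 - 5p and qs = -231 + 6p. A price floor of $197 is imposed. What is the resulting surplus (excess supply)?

Equilibrium price would be p* = 119, so the floor at 197 binds.
At p = 197: qd = 93, qs = 951.
Surplus = 951 − 93 = 858.

Surplus = 858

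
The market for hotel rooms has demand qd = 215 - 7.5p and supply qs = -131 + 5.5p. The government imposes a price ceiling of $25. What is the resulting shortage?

Shortage = 21

Equilibrium price would be p* = 346/13, so the ceiling at 25 binds.
At p = 25: qd = 215 − 7.5(25) = 27.5, qs = -131 + 5.5(25) = 6.5.
Shortage = 27.5 − 6.5 = 21.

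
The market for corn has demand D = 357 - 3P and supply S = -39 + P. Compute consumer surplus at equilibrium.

Consumer surplus = 600

Equilibrium: 357 - 3P = -39 + P gives P* = 99, Q* = 60.
Demand choke price (D = 0): P = 119.
CS = ½(119 − 99)(60) = 600.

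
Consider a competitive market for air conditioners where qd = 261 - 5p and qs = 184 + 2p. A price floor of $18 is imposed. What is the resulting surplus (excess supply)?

Surplus = 49

Equilibrium price would be p* = 11, so the floor at 18 binds.
At p = 18: qd = 171, qs = 220.
Surplus = 220 − 171 = 49.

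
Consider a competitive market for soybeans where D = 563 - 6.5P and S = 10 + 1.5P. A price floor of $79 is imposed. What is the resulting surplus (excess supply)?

Equilibrium price would be P* = 69.125, so the floor at 79 binds.
At P = 79: D = 49.5, S = 128.5.
Surplus = 128.5 − 49.5 = 79.

Surplus = 79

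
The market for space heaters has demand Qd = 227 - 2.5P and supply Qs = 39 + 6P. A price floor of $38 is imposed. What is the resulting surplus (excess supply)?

Equilibrium price would be P* = 376/17, so the floor at 38 binds.
At P = 38: Qd = 132, Qs = 267.
Surplus = 267 − 132 = 135.

Surplus = 135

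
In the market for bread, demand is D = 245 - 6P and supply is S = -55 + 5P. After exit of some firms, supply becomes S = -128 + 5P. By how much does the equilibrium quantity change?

ΔQ = -438/11

Original equilibrium: P* = 300/11, Q* = 895/11.
New equilibrium: 245 - 6P = -128 + 5P, so 373 = 11P and P' = 373/11; Q' = 245 − 6(373/11) = 457/11.
Change in quantity: 457/11 − 895/11 = -438/11.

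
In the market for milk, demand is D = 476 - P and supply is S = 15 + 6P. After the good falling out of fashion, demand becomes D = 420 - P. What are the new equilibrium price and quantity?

P' = 405/7, Q' = 2535/7

Original equilibrium: P* = 461/7, Q* = 2871/7.
New equilibrium: 420 - P = 15 + 6P, so 405 = 7P and P' = 405/7; Q' = 420 − 1(405/7) = 2535/7.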